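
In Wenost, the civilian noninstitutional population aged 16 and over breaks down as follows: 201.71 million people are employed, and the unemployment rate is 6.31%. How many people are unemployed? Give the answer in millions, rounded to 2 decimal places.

Let U be the number unemployed. The labor force is E + U, and U/(E+U) = 0.0631.
So U = 0.0631 × 201.71 / (1 − 0.0631) = 12.7279 / 0.9369 ≈ 13.59 million.

About 13.59 million are unemployed.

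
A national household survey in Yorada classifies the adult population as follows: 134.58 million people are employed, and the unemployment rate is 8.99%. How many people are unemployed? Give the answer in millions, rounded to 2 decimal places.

About 13.29 million are unemployed.

Let U be the number unemployed. The labor force is E + U, and U/(E+U) = 0.0899.
So U = 0.0899 × 134.58 / (1 − 0.0899) = 12.0987 / 0.9101 ≈ 13.29 million.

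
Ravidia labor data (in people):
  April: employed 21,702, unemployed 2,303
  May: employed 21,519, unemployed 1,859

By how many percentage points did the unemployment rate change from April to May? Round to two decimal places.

The unemployment rate changed by −1.64 percentage points.

April: labor force = 21,702 + 2,303 = 24,005; u = 2,303/24,005 = 9.59%.
May: labor force = 21,519 + 1,859 = 23,378; u = 1,859/23,378 = 7.95%.
Change = 7.95% − 9.59% = −1.64 pp.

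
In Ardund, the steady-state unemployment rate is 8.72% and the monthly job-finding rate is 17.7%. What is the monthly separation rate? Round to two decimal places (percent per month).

Separation rate ≈ 1.69% per month.

From u* = s/(s+f): s = u·f/(1−u).
s = 0.0872 × 17.7 / (1 − 0.0872) = 1.5434 / 0.9128 ≈ 1.69% per month.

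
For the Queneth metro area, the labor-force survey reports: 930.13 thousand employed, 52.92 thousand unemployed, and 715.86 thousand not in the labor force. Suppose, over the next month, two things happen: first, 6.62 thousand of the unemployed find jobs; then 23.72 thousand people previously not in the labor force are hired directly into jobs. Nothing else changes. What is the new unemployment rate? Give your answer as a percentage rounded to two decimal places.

Initially, labor force = 930.13 + 52.92 = 983.05 thousand, so u = 52.92/983.05 = 5.38%.
After the first change, unemployed falls and employed rises by 6.62; labor force unchanged → E = 936.75, U = 46.30, labor force = 983.05 thousand.
After the second change, employed and labor force both rise by 23.72; unemployed unchanged → E = 960.47, U = 46.30, labor force = 1,006.77 thousand.
New unemployment rate = 46.30 / 1,006.77 = 4.60%.

New unemployment rate ≈ 4.60%.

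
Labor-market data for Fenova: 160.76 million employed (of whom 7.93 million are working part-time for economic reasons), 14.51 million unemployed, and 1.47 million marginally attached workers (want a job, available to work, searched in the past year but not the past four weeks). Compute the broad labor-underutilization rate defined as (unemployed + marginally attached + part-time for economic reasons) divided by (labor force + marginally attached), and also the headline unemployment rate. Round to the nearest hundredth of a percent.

Broad underutilization rate ≈ 13.53%; headline unemployment rate ≈ 8.28%.

Labor force = 160.76 + 14.51 = 175.27 million.
Numerator = 14.51 + 1.47 + 7.93 = 23.91 million.
Denominator = 175.27 + 1.47 = 176.74 million.
Broad rate = 23.91 / 176.74 = 13.53%.
Headline unemployment rate = 14.51 / 175.27 = 8.28%.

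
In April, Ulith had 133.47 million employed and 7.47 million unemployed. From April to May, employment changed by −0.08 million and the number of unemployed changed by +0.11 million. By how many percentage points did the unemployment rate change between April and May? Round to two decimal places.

The unemployment rate changed by +0.08 percentage points.

April: labor force = 133.47 + 7.47 = 140.94; u = 7.47/140.94 = 5.30%.
May: labor force = 133.39 + 7.58 = 140.97; u = 7.58/140.97 = 5.38%.
Change = 5.38% − 5.30% = +0.08 pp.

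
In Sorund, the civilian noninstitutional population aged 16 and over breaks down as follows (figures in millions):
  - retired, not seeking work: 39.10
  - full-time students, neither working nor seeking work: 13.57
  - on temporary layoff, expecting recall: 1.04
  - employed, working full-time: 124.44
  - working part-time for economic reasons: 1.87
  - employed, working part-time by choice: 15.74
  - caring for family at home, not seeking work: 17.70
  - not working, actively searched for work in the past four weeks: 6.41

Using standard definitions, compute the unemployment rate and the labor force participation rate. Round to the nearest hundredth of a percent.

Employed = 124.44 + 1.87 + 15.74 = 142.05 million (anyone who worked, including part-time for economic reasons, counts as employed).
Unemployed = 1.04 + 6.41 = 7.45 million (jobless and actively searching, or on temporary layoff).
Labor force = 142.05 + 7.45 = 149.50 million.
Not in labor force = 39.10 + 13.57 + 17.70 = 70.37 million (those not working and not actively searching are outside the labor force).
Civilian working-age population = 149.50 + 70.37 = 219.87 million.
Unemployment rate = 7.45 / 149.50 = 4.98%.
Labor force participation rate = 149.50 / 219.87 = 67.99%.

Unemployment rate ≈ 4.98%; labor force participation rate ≈ 67.99%.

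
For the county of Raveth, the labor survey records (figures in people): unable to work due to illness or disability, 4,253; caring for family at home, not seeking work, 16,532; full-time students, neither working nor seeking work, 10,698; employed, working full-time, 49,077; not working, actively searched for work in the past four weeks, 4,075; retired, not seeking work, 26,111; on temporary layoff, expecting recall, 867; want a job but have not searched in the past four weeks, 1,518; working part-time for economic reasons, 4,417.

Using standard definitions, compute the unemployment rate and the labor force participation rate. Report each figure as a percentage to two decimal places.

Unemployment rate ≈ 8.46%; labor force participation rate ≈ 49.71%.

Employed = 49,077 + 4,417 = 53,494 (anyone who worked, including part-time for economic reasons, counts as employed).
Unemployed = 4,075 + 867 = 4,942 (jobless and actively searching, or on temporary layoff).
Labor force = 53,494 + 4,942 = 58,436.
Not in labor force = 4,253 + 16,532 + 10,698 + 26,111 + 1,518 = 59,112 (those not working and not actively searching are outside the labor force — including those who want a job but have given up searching).
Civilian working-age population = 58,436 + 59,112 = 117,548.
Unemployment rate = 4,942 / 58,436 = 8.46%.
Labor force participation rate = 58,436 / 117,548 = 49.71%.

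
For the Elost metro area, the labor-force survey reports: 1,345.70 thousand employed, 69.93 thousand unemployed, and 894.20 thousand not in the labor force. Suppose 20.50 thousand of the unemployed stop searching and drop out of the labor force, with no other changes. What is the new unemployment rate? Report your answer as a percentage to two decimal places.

New unemployment rate ≈ 3.54%.

Initially, labor force = 1,345.70 + 69.93 = 1,415.63 thousand, so u = 69.93/1,415.63 = 4.94%.
After the change, unemployed and labor force both fall by 20.50 → E = 1,345.70, U = 49.43, labor force = 1,395.13 thousand.
New unemployment rate = 49.43 / 1,395.13 = 3.54%.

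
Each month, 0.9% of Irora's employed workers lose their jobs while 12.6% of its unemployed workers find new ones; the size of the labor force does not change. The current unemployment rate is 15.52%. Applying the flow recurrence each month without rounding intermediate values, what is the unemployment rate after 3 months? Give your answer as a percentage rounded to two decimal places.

With a fixed labor force, u_{t+1} = u_t + s·(1−u_t) − f·u_t = u_t·(1−s−f) + s.
Here 1−s−f = 0.865 and s = 0.009.
u_1 = 0.155200 × 0.865 + 0.009 = 0.143248.
u_2 = 0.143248 × 0.865 + 0.009 = 0.132910.
u_3 = 0.132910 × 0.865 + 0.009 = 0.123967.

Unemployment rate after three months ≈ 12.40%.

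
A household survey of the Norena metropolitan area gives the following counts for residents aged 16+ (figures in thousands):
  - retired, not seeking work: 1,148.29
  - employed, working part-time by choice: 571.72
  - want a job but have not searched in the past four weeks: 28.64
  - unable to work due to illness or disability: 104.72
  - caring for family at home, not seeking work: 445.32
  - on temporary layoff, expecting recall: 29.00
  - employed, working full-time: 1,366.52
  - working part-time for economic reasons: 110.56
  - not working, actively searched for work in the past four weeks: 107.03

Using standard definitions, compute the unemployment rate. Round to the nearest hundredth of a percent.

Employed = 571.72 + 1,366.52 + 110.56 = 2,048.80 thousand (anyone who worked, including part-time for economic reasons, counts as employed).
Unemployed = 29.00 + 107.03 = 136.03 thousand (jobless and actively searching, or on temporary layoff).
Labor force = 2,048.80 + 136.03 = 2,184.83 thousand.
Unemployment rate = 136.03 / 2,184.83 = 6.23%.

Unemployment rate ≈ 6.23%.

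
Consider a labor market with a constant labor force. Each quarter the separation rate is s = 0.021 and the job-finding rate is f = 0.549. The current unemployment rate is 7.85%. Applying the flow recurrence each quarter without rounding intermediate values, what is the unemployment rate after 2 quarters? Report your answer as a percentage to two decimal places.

Unemployment rate after two quarters ≈ 4.45%.

With a fixed labor force, u_{t+1} = u_t + s·(1−u_t) − f·u_t = u_t·(1−s−f) + s.
Here 1−s−f = 0.430 and s = 0.021.
u_1 = 0.078500 × 0.430 + 0.021 = 0.054755.
u_2 = 0.054755 × 0.430 + 0.021 = 0.044545.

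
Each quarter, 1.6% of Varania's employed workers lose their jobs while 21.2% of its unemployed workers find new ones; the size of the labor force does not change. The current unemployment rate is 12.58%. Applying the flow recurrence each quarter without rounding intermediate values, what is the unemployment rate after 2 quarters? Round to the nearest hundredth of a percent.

Unemployment rate after two quarters ≈ 10.33%.

With a fixed labor force, u_{t+1} = u_t + s·(1−u_t) − f·u_t = u_t·(1−s−f) + s.
Here 1−s−f = 0.772 and s = 0.016.
u_1 = 0.125800 × 0.772 + 0.016 = 0.113118.
u_2 = 0.113118 × 0.772 + 0.016 = 0.103327.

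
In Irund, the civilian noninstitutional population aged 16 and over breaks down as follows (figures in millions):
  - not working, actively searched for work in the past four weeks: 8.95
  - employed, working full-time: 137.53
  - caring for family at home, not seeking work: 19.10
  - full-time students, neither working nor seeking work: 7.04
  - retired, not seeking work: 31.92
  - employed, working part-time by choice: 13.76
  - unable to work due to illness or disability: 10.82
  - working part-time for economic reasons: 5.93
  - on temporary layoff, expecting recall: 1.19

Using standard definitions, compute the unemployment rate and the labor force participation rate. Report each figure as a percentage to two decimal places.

Employed = 137.53 + 13.76 + 5.93 = 157.22 million (anyone who worked, including part-time for economic reasons, counts as employed).
Unemployed = 8.95 + 1.19 = 10.14 million (jobless and actively searching, or on temporary layoff).
Labor force = 157.22 + 10.14 = 167.36 million.
Not in labor force = 19.10 + 7.04 + 31.92 + 10.82 = 68.88 million (those not working and not actively searching are outside the labor force).
Civilian working-age population = 167.36 + 68.88 = 236.24 million.
Unemployment rate = 10.14 / 167.36 = 6.06%.
Labor force participation rate = 167.36 / 236.24 = 70.84%.

Unemployment rate ≈ 6.06%; labor force participation rate ≈ 70.84%.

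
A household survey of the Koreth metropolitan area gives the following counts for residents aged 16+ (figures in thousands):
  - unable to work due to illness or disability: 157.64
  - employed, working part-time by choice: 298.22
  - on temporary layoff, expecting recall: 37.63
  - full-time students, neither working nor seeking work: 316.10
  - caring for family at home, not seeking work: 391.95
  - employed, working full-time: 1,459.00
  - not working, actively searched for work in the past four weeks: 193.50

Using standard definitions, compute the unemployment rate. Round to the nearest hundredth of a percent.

Employed = 298.22 + 1,459.00 = 1,757.22 thousand.
Unemployed = 37.63 + 193.50 = 231.13 thousand (jobless and actively searching, or on temporary layoff).
Labor force = 1,757.22 + 231.13 = 1,988.35 thousand.
Unemployment rate = 231.13 / 1,988.35 = 11.62%.

Unemployment rate ≈ 11.62%.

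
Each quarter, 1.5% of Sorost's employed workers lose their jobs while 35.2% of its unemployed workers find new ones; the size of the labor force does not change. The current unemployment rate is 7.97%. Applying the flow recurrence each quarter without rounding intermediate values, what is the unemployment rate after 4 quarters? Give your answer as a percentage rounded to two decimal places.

Unemployment rate after four quarters ≈ 4.71%.

With a fixed labor force, u_{t+1} = u_t + s·(1−u_t) − f·u_t = u_t·(1−s−f) + s.
Here 1−s−f = 0.633 and s = 0.015.
u_1 = 0.079700 × 0.633 + 0.015 = 0.065450.
u_2 = 0.065450 × 0.633 + 0.015 = 0.056430.
u_3 = 0.056430 × 0.633 + 0.015 = 0.050720.
u_4 = 0.050720 × 0.633 + 0.015 = 0.047106.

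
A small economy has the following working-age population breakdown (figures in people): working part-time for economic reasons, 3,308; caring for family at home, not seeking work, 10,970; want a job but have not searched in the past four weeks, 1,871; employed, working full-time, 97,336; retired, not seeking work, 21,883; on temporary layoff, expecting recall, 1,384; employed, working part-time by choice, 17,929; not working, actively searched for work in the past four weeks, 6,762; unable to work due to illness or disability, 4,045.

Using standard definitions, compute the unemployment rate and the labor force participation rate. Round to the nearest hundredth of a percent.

Employed = 3,308 + 97,336 + 17,929 = 118,573 (anyone who worked, including part-time for economic reasons, counts as employed).
Unemployed = 1,384 + 6,762 = 8,146 (jobless and actively searching, or on temporary layoff).
Labor force = 118,573 + 8,146 = 126,719.
Not in labor force = 10,970 + 1,871 + 21,883 + 4,045 = 38,769 (those not working and not actively searching are outside the labor force — including those who want a job but have given up searching).
Civilian working-age population = 126,719 + 38,769 = 165,488.
Unemployment rate = 8,146 / 126,719 = 6.43%.
Labor force participation rate = 126,719 / 165,488 = 76.57%.

Unemployment rate ≈ 6.43%; labor force participation rate ≈ 76.57%.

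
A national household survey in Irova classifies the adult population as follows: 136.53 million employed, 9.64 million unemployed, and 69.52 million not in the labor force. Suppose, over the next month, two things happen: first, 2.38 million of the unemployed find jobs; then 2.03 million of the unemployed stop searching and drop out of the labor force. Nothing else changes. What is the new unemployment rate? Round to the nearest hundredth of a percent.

New unemployment rate ≈ 3.63%.

Initially, labor force = 136.53 + 9.64 = 146.17 million, so u = 9.64/146.17 = 6.60%.
After the first change, unemployed falls and employed rises by 2.38; labor force unchanged → E = 138.91, U = 7.26, labor force = 146.17 million.
After the second change, unemployed and labor force both fall by 2.03 → E = 138.91, U = 5.23, labor force = 144.14 million.
New unemployment rate = 5.23 / 144.14 = 3.63%.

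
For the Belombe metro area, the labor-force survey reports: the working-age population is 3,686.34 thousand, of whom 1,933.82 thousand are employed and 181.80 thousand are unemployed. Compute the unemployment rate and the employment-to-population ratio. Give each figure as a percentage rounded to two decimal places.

Labor force = employed + unemployed = 1,933.82 + 181.80 = 2,115.62 thousand.
Unemployment rate = 181.80 / 2,115.62 = 8.59%.
Employment-population ratio = 1,933.82 / 3,686.34 = 52.46%.

Unemployment rate ≈ 8.59%; employment-population ratio ≈ 52.46%.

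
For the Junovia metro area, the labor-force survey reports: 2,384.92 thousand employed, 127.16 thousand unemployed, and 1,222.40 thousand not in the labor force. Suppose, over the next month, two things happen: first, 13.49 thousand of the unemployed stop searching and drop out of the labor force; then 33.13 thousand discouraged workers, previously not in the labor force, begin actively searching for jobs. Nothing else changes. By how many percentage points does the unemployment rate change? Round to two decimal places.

Initially, labor force = 2,384.92 + 127.16 = 2,512.08 thousand, so u = 127.16/2,512.08 = 5.06%.
After the first change, unemployed and labor force both fall by 13.49 → E = 2,384.92, U = 113.67, labor force = 2,498.59 thousand.
After the second change, unemployed and labor force both rise by 33.13 → E = 2,384.92, U = 146.80, labor force = 2,531.72 thousand.
New unemployment rate = 146.80 / 2,531.72 = 5.80%.
Change = 5.80% − 5.06% = +0.74 percentage points.

The unemployment rate changes by +0.74 percentage points.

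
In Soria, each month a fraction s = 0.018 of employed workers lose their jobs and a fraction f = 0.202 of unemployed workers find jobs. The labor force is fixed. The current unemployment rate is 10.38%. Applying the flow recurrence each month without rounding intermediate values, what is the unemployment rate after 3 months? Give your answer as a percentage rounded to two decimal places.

Unemployment rate after three months ≈ 9.22%.

With a fixed labor force, u_{t+1} = u_t + s·(1−u_t) − f·u_t = u_t·(1−s−f) + s.
Here 1−s−f = 0.780 and s = 0.018.
u_1 = 0.103800 × 0.780 + 0.018 = 0.098964.
u_2 = 0.098964 × 0.780 + 0.018 = 0.095192.
u_3 = 0.095192 × 0.780 + 0.018 = 0.092250.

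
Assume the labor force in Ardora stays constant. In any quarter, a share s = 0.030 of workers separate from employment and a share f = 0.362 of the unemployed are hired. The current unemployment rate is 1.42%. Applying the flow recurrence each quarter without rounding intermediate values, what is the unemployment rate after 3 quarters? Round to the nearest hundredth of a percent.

With a fixed labor force, u_{t+1} = u_t + s·(1−u_t) − f·u_t = u_t·(1−s−f) + s.
Here 1−s−f = 0.608 and s = 0.030.
u_1 = 0.014200 × 0.608 + 0.030 = 0.038634.
u_2 = 0.038634 × 0.608 + 0.030 = 0.053489.
u_3 = 0.053489 × 0.608 + 0.030 = 0.062521.

Unemployment rate after three quarters ≈ 6.25%.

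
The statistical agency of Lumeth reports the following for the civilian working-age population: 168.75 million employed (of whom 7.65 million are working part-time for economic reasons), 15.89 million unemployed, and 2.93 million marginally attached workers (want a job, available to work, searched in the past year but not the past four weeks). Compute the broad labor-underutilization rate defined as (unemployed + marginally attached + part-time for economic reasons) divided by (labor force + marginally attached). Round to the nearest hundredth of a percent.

Labor force = 168.75 + 15.89 = 184.64 million.
Numerator = 15.89 + 2.93 + 7.65 = 26.47 million.
Denominator = 184.64 + 2.93 = 187.57 million.
Broad rate = 26.47 / 187.57 = 14.11%.

Broad underutilization rate ≈ 14.11%.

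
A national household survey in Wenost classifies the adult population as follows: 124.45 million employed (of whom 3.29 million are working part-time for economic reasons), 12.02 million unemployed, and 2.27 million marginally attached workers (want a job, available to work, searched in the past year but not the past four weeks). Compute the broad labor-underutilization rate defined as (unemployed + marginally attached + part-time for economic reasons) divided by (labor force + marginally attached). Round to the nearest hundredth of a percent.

Labor force = 124.45 + 12.02 = 136.47 million.
Numerator = 12.02 + 2.27 + 3.29 = 17.58 million.
Denominator = 136.47 + 2.27 = 138.74 million.
Broad rate = 17.58 / 138.74 = 12.67%.

Broad underutilization rate ≈ 12.67%.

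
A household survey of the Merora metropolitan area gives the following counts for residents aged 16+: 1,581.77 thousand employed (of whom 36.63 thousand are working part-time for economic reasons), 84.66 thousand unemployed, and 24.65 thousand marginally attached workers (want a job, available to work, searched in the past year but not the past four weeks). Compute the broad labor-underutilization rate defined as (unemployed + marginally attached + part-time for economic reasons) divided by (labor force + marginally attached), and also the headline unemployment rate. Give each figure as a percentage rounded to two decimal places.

Labor force = 1,581.77 + 84.66 = 1,666.43 thousand.
Numerator = 84.66 + 24.65 + 36.63 = 145.94 thousand.
Denominator = 1,666.43 + 24.65 = 1,691.08 thousand.
Broad rate = 145.94 / 1,691.08 = 8.63%.
Headline unemployment rate = 84.66 / 1,666.43 = 5.08%.

Broad underutilization rate ≈ 8.63%; headline unemployment rate ≈ 5.08%.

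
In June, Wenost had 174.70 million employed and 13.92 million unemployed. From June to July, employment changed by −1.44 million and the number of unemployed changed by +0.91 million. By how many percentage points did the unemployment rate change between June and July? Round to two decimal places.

June: labor force = 174.70 + 13.92 = 188.62; u = 13.92/188.62 = 7.38%.
July: labor force = 173.26 + 14.83 = 188.09; u = 14.83/188.09 = 7.88%.
Change = 7.88% − 7.38% = +0.50 pp.

The unemployment rate changed by +0.50 percentage points.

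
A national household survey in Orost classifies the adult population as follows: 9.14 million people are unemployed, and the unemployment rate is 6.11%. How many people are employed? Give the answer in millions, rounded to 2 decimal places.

About 140.45 million are employed.

Labor force = U / u = 9.14 / 0.0611 ≈ 149.59 million.
Employed = labor force − unemployed = 149.59 − 9.14 = 140.45 million.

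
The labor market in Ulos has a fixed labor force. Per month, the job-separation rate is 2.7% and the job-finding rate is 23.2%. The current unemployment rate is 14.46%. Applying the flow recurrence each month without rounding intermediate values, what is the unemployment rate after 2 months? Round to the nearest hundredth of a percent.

With a fixed labor force, u_{t+1} = u_t + s·(1−u_t) − f·u_t = u_t·(1−s−f) + s.
Here 1−s−f = 0.741 and s = 0.027.
u_1 = 0.144600 × 0.741 + 0.027 = 0.134149.
u_2 = 0.134149 × 0.741 + 0.027 = 0.126404.

Unemployment rate after two months ≈ 12.64%.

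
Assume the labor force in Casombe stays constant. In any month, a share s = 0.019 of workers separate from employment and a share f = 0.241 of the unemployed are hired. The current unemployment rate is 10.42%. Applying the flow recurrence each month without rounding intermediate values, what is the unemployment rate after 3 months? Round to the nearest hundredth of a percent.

With a fixed labor force, u_{t+1} = u_t + s·(1−u_t) − f·u_t = u_t·(1−s−f) + s.
Here 1−s−f = 0.740 and s = 0.019.
u_1 = 0.104200 × 0.740 + 0.019 = 0.096108.
u_2 = 0.096108 × 0.740 + 0.019 = 0.090120.
u_3 = 0.090120 × 0.740 + 0.019 = 0.085689.

Unemployment rate after three months ≈ 8.57%.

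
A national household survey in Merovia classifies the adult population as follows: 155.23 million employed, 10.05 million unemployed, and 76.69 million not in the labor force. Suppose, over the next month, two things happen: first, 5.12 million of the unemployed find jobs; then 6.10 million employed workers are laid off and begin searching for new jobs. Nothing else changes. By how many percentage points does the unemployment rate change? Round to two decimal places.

The unemployment rate changes by +0.59 percentage points.

Initially, labor force = 155.23 + 10.05 = 165.28 million, so u = 10.05/165.28 = 6.08%.
After the first change, unemployed falls and employed rises by 5.12; labor force unchanged → E = 160.35, U = 4.93, labor force = 165.28 million.
After the second change, employed falls and unemployed rises by 6.10; labor force unchanged → E = 154.25, U = 11.03, labor force = 165.28 million.
New unemployment rate = 11.03 / 165.28 = 6.67%.
Change = 6.67% − 6.08% = +0.59 percentage points.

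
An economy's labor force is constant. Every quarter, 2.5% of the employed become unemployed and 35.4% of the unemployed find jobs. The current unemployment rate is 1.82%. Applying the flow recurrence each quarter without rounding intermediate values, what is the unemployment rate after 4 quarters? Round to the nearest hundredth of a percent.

With a fixed labor force, u_{t+1} = u_t + s·(1−u_t) − f·u_t = u_t·(1−s−f) + s.
Here 1−s−f = 0.621 and s = 0.025.
u_1 = 0.018200 × 0.621 + 0.025 = 0.036302.
u_2 = 0.036302 × 0.621 + 0.025 = 0.047544.
u_3 = 0.047544 × 0.621 + 0.025 = 0.054525.
u_4 = 0.054525 × 0.621 + 0.025 = 0.058860.

Unemployment rate after four quarters ≈ 5.89%.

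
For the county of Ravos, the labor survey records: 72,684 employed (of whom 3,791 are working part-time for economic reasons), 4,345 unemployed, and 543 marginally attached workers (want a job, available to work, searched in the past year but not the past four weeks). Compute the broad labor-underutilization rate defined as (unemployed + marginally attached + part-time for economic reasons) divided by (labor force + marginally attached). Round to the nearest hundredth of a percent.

Labor force = 72,684 + 4,345 = 77,029.
Numerator = 4,345 + 543 + 3,791 = 8,679.
Denominator = 77,029 + 543 = 77,572.
Broad rate = 8,679 / 77,572 = 11.19%.

Broad underutilization rate ≈ 11.19%.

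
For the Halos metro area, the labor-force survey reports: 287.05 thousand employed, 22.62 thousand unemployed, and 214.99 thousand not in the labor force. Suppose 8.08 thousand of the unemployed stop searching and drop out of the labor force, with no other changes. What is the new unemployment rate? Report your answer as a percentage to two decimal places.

New unemployment rate ≈ 4.82%.

Initially, labor force = 287.05 + 22.62 = 309.67 thousand, so u = 22.62/309.67 = 7.30%.
After the change, unemployed and labor force both fall by 8.08 → E = 287.05, U = 14.54, labor force = 301.59 thousand.
New unemployment rate = 14.54 / 301.59 = 4.82%.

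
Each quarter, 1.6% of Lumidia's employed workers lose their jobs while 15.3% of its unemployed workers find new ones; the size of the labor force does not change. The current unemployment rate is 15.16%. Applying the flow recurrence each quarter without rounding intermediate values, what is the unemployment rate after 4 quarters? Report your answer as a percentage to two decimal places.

With a fixed labor force, u_{t+1} = u_t + s·(1−u_t) − f·u_t = u_t·(1−s−f) + s.
Here 1−s−f = 0.831 and s = 0.016.
u_1 = 0.151600 × 0.831 + 0.016 = 0.141980.
u_2 = 0.141980 × 0.831 + 0.016 = 0.133985.
u_3 = 0.133985 × 0.831 + 0.016 = 0.127342.
u_4 = 0.127342 × 0.831 + 0.016 = 0.121821.

Unemployment rate after four quarters ≈ 12.18%.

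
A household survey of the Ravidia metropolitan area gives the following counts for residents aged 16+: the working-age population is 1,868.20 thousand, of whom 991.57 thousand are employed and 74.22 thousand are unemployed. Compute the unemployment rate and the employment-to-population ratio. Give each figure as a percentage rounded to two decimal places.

Unemployment rate ≈ 6.96%; employment-population ratio ≈ 53.08%.

Labor force = employed + unemployed = 991.57 + 74.22 = 1,065.79 thousand.
Unemployment rate = 74.22 / 1,065.79 = 6.96%.
Employment-population ratio = 991.57 / 1,868.20 = 53.08%.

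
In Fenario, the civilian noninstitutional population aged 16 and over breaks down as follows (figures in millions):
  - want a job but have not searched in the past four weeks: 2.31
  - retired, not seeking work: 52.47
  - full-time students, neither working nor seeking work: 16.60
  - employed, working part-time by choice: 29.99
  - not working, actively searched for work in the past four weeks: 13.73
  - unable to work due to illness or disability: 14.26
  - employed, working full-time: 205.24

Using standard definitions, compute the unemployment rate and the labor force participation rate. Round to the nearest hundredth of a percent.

Employed = 29.99 + 205.24 = 235.23 million.
Unemployed = 13.73 million.
Labor force = 235.23 + 13.73 = 248.96 million.
Not in labor force = 2.31 + 52.47 + 16.60 + 14.26 = 85.64 million (those not working and not actively searching are outside the labor force — including those who want a job but have given up searching).
Civilian working-age population = 248.96 + 85.64 = 334.60 million.
Unemployment rate = 13.73 / 248.96 = 5.51%.
Labor force participation rate = 248.96 / 334.60 = 74.41%.

Unemployment rate ≈ 5.51%; labor force participation rate ≈ 74.41%.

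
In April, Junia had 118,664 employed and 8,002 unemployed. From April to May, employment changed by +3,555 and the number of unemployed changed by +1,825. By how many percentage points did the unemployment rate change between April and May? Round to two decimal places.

The unemployment rate changed by +1.12 percentage points.

April: labor force = 118,664 + 8,002 = 126,666; u = 8,002/126,666 = 6.32%.
May: labor force = 122,219 + 9,827 = 132,046; u = 9,827/132,046 = 7.44%.
Change = 7.44% − 6.32% = +1.12 pp.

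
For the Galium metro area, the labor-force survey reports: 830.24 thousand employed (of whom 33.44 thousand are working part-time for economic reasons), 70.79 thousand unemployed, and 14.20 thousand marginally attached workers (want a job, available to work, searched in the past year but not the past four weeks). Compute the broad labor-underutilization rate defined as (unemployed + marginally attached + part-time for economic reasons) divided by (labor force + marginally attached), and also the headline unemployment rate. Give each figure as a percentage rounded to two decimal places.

Broad underutilization rate ≈ 12.94%; headline unemployment rate ≈ 7.86%.

Labor force = 830.24 + 70.79 = 901.03 thousand.
Numerator = 70.79 + 14.20 + 33.44 = 118.43 thousand.
Denominator = 901.03 + 14.20 = 915.23 thousand.
Broad rate = 118.43 / 915.23 = 12.94%.
Headline unemployment rate = 70.79 / 901.03 = 7.86%.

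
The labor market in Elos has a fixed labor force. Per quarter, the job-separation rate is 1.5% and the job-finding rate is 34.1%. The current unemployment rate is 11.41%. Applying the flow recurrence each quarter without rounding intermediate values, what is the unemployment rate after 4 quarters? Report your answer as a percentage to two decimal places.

Unemployment rate after four quarters ≈ 5.45%.

With a fixed labor force, u_{t+1} = u_t + s·(1−u_t) − f·u_t = u_t·(1−s−f) + s.
Here 1−s−f = 0.644 and s = 0.015.
u_1 = 0.114100 × 0.644 + 0.015 = 0.088480.
u_2 = 0.088480 × 0.644 + 0.015 = 0.071981.
u_3 = 0.071981 × 0.644 + 0.015 = 0.061356.
u_4 = 0.061356 × 0.644 + 0.015 = 0.054513.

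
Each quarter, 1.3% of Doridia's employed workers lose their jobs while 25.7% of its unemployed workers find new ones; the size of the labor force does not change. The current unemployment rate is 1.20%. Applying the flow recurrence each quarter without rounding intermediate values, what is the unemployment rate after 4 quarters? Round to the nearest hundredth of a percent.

With a fixed labor force, u_{t+1} = u_t + s·(1−u_t) − f·u_t = u_t·(1−s−f) + s.
Here 1−s−f = 0.730 and s = 0.013.
u_1 = 0.012000 × 0.730 + 0.013 = 0.021760.
u_2 = 0.021760 × 0.730 + 0.013 = 0.028885.
u_3 = 0.028885 × 0.730 + 0.013 = 0.034086.
u_4 = 0.034086 × 0.730 + 0.013 = 0.037883.

Unemployment rate after four quarters ≈ 3.79%.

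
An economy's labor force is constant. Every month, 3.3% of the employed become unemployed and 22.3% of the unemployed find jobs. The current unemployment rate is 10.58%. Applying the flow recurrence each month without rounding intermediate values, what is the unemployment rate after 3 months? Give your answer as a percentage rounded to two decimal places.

Unemployment rate after three months ≈ 11.94%.

With a fixed labor force, u_{t+1} = u_t + s·(1−u_t) − f·u_t = u_t·(1−s−f) + s.
Here 1−s−f = 0.744 and s = 0.033.
u_1 = 0.105800 × 0.744 + 0.033 = 0.111715.
u_2 = 0.111715 × 0.744 + 0.033 = 0.116116.
u_3 = 0.116116 × 0.744 + 0.033 = 0.119390.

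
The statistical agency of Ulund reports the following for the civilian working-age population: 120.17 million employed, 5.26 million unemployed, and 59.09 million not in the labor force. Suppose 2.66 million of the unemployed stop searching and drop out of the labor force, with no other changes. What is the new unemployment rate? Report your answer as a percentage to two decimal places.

New unemployment rate ≈ 2.12%.

Initially, labor force = 120.17 + 5.26 = 125.43 million, so u = 5.26/125.43 = 4.19%.
After the change, unemployed and labor force both fall by 2.66 → E = 120.17, U = 2.60, labor force = 122.77 million.
New unemployment rate = 2.60 / 122.77 = 2.12%.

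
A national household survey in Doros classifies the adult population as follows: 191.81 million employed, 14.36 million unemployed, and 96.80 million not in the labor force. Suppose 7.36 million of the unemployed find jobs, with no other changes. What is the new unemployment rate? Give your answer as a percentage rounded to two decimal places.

Initially, labor force = 191.81 + 14.36 = 206.17 million, so u = 14.36/206.17 = 6.97%.
After the change, unemployed falls and employed rises by 7.36; labor force unchanged → E = 199.17, U = 7.00, labor force = 206.17 million.
New unemployment rate = 7.00 / 206.17 = 3.40%.

New unemployment rate ≈ 3.40%.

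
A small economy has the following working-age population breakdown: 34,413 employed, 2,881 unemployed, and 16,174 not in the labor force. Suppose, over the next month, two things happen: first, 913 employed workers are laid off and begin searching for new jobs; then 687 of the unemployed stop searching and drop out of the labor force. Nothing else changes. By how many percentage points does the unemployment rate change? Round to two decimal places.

The unemployment rate changes by +0.76 percentage points.

Initially, labor force = 34,413 + 2,881 = 37,294, so u = 2,881/37,294 = 7.73%.
After the first change, employed falls and unemployed rises by 913; labor force unchanged → E = 33,500, U = 3,794, labor force = 37,294.
After the second change, unemployed and labor force both fall by 687 → E = 33,500, U = 3,107, labor force = 36,607.
New unemployment rate = 3,107 / 36,607 = 8.49%.
Change = 8.49% − 7.73% = +0.76 percentage points.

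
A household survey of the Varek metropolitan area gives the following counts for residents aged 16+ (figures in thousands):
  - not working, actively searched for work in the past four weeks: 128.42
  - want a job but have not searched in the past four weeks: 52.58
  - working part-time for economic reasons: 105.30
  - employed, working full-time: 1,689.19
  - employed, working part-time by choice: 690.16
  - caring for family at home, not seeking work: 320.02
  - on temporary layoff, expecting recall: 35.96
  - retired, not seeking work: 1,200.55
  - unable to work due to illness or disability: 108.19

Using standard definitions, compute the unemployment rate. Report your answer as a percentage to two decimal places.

Employed = 105.30 + 1,689.19 + 690.16 = 2,484.65 thousand (anyone who worked, including part-time for economic reasons, counts as employed).
Unemployed = 128.42 + 35.96 = 164.38 thousand (jobless and actively searching, or on temporary layoff).
Labor force = 2,484.65 + 164.38 = 2,649.03 thousand.
Unemployment rate = 164.38 / 2,649.03 = 6.21%.

Unemployment rate ≈ 6.21%.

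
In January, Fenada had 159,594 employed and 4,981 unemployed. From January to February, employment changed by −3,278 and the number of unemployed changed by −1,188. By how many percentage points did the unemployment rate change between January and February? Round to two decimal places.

The unemployment rate changed by −0.66 percentage points.

January: labor force = 159,594 + 4,981 = 164,575; u = 4,981/164,575 = 3.03%.
February: labor force = 156,316 + 3,793 = 160,109; u = 3,793/160,109 = 2.37%.
Change = 2.37% − 3.03% = −0.66 pp.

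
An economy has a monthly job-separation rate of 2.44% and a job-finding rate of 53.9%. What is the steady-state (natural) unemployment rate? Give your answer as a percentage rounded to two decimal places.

Steady-state unemployment rate ≈ 4.33%.

At steady state the flows balance: s·E = f·U, so U/(E+U) = s/(s+f).
u* = 2.44 / (2.44 + 53.9) = 2.44 / 56.34 = 4.33%.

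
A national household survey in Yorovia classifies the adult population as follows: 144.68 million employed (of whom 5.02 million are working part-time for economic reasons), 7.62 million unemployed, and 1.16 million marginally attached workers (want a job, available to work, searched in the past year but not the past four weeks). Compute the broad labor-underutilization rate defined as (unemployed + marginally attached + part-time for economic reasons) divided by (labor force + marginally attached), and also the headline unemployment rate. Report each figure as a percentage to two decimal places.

Labor force = 144.68 + 7.62 = 152.30 million.
Numerator = 7.62 + 1.16 + 5.02 = 13.80 million.
Denominator = 152.30 + 1.16 = 153.46 million.
Broad rate = 13.80 / 153.46 = 8.99%.
Headline unemployment rate = 7.62 / 152.30 = 5.00%.

Broad underutilization rate ≈ 8.99%; headline unemployment rate ≈ 5.00%.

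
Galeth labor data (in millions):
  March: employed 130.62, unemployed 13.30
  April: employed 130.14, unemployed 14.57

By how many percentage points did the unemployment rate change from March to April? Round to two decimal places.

The unemployment rate changed by +0.83 percentage points.

March: labor force = 130.62 + 13.30 = 143.92; u = 13.30/143.92 = 9.24%.
April: labor force = 130.14 + 14.57 = 144.71; u = 14.57/144.71 = 10.07%.
Change = 10.07% − 9.24% = +0.83 pp.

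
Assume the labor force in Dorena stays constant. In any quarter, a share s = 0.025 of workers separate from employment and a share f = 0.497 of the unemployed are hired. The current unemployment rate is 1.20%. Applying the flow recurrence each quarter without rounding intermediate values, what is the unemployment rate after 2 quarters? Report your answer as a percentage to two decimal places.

Unemployment rate after two quarters ≈ 3.97%.

With a fixed labor force, u_{t+1} = u_t + s·(1−u_t) − f·u_t = u_t·(1−s−f) + s.
Here 1−s−f = 0.478 and s = 0.025.
u_1 = 0.012000 × 0.478 + 0.025 = 0.030736.
u_2 = 0.030736 × 0.478 + 0.025 = 0.039692.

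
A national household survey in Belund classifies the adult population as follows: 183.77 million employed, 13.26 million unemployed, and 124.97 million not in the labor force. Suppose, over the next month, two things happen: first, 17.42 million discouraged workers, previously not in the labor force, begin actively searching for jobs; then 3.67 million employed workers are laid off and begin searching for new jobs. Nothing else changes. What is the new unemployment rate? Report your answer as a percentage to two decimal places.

Initially, labor force = 183.77 + 13.26 = 197.03 million, so u = 13.26/197.03 = 6.73%.
After the first change, unemployed and labor force both rise by 17.42 → E = 183.77, U = 30.68, labor force = 214.45 million.
After the second change, employed falls and unemployed rises by 3.67; labor force unchanged → E = 180.10, U = 34.35, labor force = 214.45 million.
New unemployment rate = 34.35 / 214.45 = 16.02%.

New unemployment rate ≈ 16.02%.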